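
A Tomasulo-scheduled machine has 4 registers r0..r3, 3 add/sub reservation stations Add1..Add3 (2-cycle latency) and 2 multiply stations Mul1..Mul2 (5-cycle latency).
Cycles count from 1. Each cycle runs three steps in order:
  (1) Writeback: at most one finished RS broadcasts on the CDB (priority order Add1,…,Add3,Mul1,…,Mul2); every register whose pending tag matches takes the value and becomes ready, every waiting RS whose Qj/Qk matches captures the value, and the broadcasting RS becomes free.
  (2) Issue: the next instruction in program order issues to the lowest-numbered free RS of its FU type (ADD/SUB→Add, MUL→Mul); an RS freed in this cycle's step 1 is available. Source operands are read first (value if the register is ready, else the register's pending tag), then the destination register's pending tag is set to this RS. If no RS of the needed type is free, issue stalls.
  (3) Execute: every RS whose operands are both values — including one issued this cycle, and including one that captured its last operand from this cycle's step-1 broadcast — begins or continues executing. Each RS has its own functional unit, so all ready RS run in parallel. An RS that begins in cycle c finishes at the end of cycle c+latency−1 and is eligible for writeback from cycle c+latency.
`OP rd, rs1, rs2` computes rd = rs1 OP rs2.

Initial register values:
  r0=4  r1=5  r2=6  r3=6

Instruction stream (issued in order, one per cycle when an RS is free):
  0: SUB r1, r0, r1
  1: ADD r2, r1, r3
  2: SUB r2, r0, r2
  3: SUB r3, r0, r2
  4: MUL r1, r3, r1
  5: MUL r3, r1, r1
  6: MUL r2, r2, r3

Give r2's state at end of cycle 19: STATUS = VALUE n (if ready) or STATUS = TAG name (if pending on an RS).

  c1: issue SUB r1<-Add1  regs: r0:4,r1:Add1,r2:6,r3:6
  c2: issue ADD r2<-Add2  regs: r0:4,r1:Add1,r2:Add2,r3:6
  c3: CDB Add1=-1; issue SUB r2<-Add1  regs: r0:4,r1:-1,r2:Add1,r3:6
  c4: issue SUB r3<-Add3  regs: r0:4,r1:-1,r2:Add1,r3:Add3
  c5: CDB Add2=5; issue MUL r1<-Mul1  regs: r0:4,r1:Mul1,r2:Add1,r3:Add3
  c6: issue MUL r3<-Mul2  regs: r0:4,r1:Mul1,r2:Add1,r3:Mul2
  c7: CDB Add1=-1; stall  regs: r0:4,r1:Mul1,r2:-1,r3:Mul2
  c8: stall  regs: r0:4,r1:Mul1,r2:-1,r3:Mul2
  c9: CDB Add3=5; stall  regs: r0:4,r1:Mul1,r2:-1,r3:Mul2
  c10: stall  regs: r0:4,r1:Mul1,r2:-1,r3:Mul2
  c11: stall  regs: r0:4,r1:Mul1,r2:-1,r3:Mul2
  c12: stall  regs: r0:4,r1:Mul1,r2:-1,r3:Mul2
  c13: stall  regs: r0:4,r1:Mul1,r2:-1,r3:Mul2
  c14: CDB Mul1=-5; issue MUL r2<-Mul1  regs: r0:4,r1:-5,r2:Mul1,r3:Mul2
  c15: -  regs: r0:4,r1:-5,r2:Mul1,r3:Mul2
  c16: -  regs: r0:4,r1:-5,r2:Mul1,r3:Mul2
  c17: -  regs: r0:4,r1:-5,r2:Mul1,r3:Mul2
  c18: -  regs: r0:4,r1:-5,r2:Mul1,r3:Mul2
  c19: CDB Mul2=25  regs: r0:4,r1:-5,r2:Mul1,r3:25

STATUS = TAG Mul1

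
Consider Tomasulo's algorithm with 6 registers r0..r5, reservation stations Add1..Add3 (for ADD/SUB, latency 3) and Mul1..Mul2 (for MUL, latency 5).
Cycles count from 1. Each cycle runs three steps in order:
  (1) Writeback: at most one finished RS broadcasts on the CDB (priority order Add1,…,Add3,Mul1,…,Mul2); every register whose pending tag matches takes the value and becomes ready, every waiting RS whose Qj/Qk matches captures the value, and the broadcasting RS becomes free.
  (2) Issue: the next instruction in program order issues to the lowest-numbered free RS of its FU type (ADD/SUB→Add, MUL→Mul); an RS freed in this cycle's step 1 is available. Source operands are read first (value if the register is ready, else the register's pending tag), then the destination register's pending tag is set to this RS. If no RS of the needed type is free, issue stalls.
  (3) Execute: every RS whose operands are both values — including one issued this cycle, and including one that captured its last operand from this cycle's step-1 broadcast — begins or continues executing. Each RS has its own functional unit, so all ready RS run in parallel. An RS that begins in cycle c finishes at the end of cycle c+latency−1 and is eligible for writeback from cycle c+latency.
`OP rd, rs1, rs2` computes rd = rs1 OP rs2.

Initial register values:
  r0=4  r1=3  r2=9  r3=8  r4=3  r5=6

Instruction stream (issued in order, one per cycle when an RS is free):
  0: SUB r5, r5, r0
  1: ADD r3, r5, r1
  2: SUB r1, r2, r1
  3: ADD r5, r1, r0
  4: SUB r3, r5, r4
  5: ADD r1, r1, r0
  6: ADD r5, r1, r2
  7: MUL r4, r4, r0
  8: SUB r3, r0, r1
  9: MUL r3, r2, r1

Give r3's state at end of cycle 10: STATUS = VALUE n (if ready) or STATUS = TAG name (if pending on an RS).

STATUS = TAG Add3

  c1: issue SUB r5<-Add1  regs: r0:4,r1:3,r2:9,r3:8,r4:3,r5:Add1
  c2: issue ADD r3<-Add2  regs: r0:4,r1:3,r2:9,r3:Add2,r4:3,r5:Add1
  c3: issue SUB r1<-Add3  regs: r0:4,r1:Add3,r2:9,r3:Add2,r4:3,r5:Add1
  c4: CDB Add1=2; issue ADD r5<-Add1  regs: r0:4,r1:Add3,r2:9,r3:Add2,r4:3,r5:Add1
  c5: stall  regs: r0:4,r1:Add3,r2:9,r3:Add2,r4:3,r5:Add1
  c6: CDB Add3=6; issue SUB r3<-Add3  regs: r0:4,r1:6,r2:9,r3:Add3,r4:3,r5:Add1
  c7: CDB Add2=5; issue ADD r1<-Add2  regs: r0:4,r1:Add2,r2:9,r3:Add3,r4:3,r5:Add1
  c8: stall  regs: r0:4,r1:Add2,r2:9,r3:Add3,r4:3,r5:Add1
  c9: CDB Add1=10; issue ADD r5<-Add1  regs: r0:4,r1:Add2,r2:9,r3:Add3,r4:3,r5:Add1
  c10: CDB Add2=10; issue MUL r4<-Mul1  regs: r0:4,r1:10,r2:9,r3:Add3,r4:Mul1,r5:Add1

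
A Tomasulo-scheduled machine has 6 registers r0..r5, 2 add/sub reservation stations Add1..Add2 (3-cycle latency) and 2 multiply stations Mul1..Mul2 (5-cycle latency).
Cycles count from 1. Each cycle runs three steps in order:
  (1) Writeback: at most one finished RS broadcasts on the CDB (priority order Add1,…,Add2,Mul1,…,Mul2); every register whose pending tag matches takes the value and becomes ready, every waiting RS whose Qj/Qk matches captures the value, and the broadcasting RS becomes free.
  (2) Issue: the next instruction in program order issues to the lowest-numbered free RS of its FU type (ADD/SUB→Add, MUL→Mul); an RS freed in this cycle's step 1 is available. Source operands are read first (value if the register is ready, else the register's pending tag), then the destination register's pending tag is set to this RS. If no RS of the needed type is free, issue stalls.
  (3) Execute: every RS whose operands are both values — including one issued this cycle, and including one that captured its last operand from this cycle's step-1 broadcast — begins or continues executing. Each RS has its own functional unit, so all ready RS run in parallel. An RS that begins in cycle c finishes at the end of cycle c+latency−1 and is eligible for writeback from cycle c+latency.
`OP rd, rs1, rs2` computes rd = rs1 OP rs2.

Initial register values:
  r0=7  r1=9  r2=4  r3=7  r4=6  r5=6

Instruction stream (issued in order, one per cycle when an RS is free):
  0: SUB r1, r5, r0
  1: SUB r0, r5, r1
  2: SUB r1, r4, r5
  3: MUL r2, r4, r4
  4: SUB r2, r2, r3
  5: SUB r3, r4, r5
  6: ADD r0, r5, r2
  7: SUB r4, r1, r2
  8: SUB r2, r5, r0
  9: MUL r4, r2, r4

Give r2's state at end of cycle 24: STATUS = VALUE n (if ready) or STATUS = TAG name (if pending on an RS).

STATUS = VALUE -29

c1: issue SUB r1<-Add1 | r0:7,r1:Add1,r2:4,r3:7,r4:6,r5:6
c2: issue SUB r0<-Add2 | r0:Add2,r1:Add1,r2:4,r3:7,r4:6,r5:6
c3: stall | r0:Add2,r1:Add1,r2:4,r3:7,r4:6,r5:6
c4: CDB Add1=-1; issue SUB r1<-Add1 | r0:Add2,r1:Add1,r2:4,r3:7,r4:6,r5:6
c5: issue MUL r2<-Mul1 | r0:Add2,r1:Add1,r2:Mul1,r3:7,r4:6,r5:6
c6: stall | r0:Add2,r1:Add1,r2:Mul1,r3:7,r4:6,r5:6
c7: CDB Add1=0; issue SUB r2<-Add1 | r0:Add2,r1:0,r2:Add1,r3:7,r4:6,r5:6
c8: CDB Add2=7; issue SUB r3<-Add2 | r0:7,r1:0,r2:Add1,r3:Add2,r4:6,r5:6
c9: stall | r0:7,r1:0,r2:Add1,r3:Add2,r4:6,r5:6
c10: CDB Mul1=36; stall | r0:7,r1:0,r2:Add1,r3:Add2,r4:6,r5:6
c11: CDB Add2=0; issue ADD r0<-Add2 | r0:Add2,r1:0,r2:Add1,r3:0,r4:6,r5:6
c12: stall | r0:Add2,r1:0,r2:Add1,r3:0,r4:6,r5:6
c13: CDB Add1=29; issue SUB r4<-Add1 | r0:Add2,r1:0,r2:29,r3:0,r4:Add1,r5:6
c14: stall | r0:Add2,r1:0,r2:29,r3:0,r4:Add1,r5:6
c15: stall | r0:Add2,r1:0,r2:29,r3:0,r4:Add1,r5:6
c16: CDB Add1=-29; issue SUB r2<-Add1 | r0:Add2,r1:0,r2:Add1,r3:0,r4:-29,r5:6
c17: CDB Add2=35; issue MUL r4<-Mul1 | r0:35,r1:0,r2:Add1,r3:0,r4:Mul1,r5:6
c18: - | r0:35,r1:0,r2:Add1,r3:0,r4:Mul1,r5:6
c19: - | r0:35,r1:0,r2:Add1,r3:0,r4:Mul1,r5:6
c20: CDB Add1=-29 | r0:35,r1:0,r2:-29,r3:0,r4:Mul1,r5:6
c21: - | r0:35,r1:0,r2:-29,r3:0,r4:Mul1,r5:6
c22: - | r0:35,r1:0,r2:-29,r3:0,r4:Mul1,r5:6
c23: - | r0:35,r1:0,r2:-29,r3:0,r4:Mul1,r5:6
c24: - | r0:35,r1:0,r2:-29,r3:0,r4:Mul1,r5:6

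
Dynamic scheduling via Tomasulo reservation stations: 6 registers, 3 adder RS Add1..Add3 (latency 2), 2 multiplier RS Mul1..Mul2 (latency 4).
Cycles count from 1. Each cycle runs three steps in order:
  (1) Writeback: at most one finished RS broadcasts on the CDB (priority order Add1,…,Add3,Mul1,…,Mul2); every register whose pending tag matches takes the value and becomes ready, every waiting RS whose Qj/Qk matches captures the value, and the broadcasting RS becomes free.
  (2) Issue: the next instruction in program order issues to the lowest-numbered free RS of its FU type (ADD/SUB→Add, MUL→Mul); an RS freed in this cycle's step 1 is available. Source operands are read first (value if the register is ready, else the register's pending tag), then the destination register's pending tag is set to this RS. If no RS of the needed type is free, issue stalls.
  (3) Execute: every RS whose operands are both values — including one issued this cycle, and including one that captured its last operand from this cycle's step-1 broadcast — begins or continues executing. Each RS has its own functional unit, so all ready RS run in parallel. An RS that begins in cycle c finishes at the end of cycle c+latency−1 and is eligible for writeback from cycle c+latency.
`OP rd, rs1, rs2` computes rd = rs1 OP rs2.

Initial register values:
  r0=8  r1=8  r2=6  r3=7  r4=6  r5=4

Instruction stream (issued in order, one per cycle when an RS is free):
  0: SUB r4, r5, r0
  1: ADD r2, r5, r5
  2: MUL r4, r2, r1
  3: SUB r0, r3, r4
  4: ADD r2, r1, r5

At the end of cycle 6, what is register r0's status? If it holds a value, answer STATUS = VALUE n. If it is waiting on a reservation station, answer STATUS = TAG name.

STATUS = TAG Add1

c1: issue SUB r4<-Add1 | r0:8,r1:8,r2:6,r3:7,r4:Add1,r5:4
c2: issue ADD r2<-Add2 | r0:8,r1:8,r2:Add2,r3:7,r4:Add1,r5:4
c3: CDB Add1=-4; issue MUL r4<-Mul1 | r0:8,r1:8,r2:Add2,r3:7,r4:Mul1,r5:4
c4: CDB Add2=8; issue SUB r0<-Add1 | r0:Add1,r1:8,r2:8,r3:7,r4:Mul1,r5:4
c5: issue ADD r2<-Add2 | r0:Add1,r1:8,r2:Add2,r3:7,r4:Mul1,r5:4
c6: - | r0:Add1,r1:8,r2:Add2,r3:7,r4:Mul1,r5:4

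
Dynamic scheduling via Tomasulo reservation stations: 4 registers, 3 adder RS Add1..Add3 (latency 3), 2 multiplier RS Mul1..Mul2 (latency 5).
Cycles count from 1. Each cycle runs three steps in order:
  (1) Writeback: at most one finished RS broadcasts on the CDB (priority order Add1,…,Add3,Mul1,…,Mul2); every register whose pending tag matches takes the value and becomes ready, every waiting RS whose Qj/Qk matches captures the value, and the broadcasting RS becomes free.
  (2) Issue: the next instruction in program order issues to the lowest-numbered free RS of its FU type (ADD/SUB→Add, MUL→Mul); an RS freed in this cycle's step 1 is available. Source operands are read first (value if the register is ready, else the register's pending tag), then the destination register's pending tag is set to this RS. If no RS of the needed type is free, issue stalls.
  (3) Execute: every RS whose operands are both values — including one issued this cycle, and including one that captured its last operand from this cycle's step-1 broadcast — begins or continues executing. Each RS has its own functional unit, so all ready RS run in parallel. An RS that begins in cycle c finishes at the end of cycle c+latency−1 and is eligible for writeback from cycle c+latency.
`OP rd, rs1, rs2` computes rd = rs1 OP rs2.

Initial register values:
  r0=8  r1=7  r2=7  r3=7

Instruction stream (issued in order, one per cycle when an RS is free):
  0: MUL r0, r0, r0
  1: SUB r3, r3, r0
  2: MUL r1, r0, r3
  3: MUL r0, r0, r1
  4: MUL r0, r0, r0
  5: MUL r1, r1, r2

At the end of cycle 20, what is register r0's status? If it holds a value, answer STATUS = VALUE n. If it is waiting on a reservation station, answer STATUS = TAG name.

STATUS = TAG Mul2

  c1: issue MUL r0<-Mul1  regs: r0:Mul1,r1:7,r2:7,r3:7
  c2: issue SUB r3<-Add1  regs: r0:Mul1,r1:7,r2:7,r3:Add1
  c3: issue MUL r1<-Mul2  regs: r0:Mul1,r1:Mul2,r2:7,r3:Add1
  c4: stall  regs: r0:Mul1,r1:Mul2,r2:7,r3:Add1
  c5: stall  regs: r0:Mul1,r1:Mul2,r2:7,r3:Add1
  c6: CDB Mul1=64; issue MUL r0<-Mul1  regs: r0:Mul1,r1:Mul2,r2:7,r3:Add1
  c7: stall  regs: r0:Mul1,r1:Mul2,r2:7,r3:Add1
  c8: stall  regs: r0:Mul1,r1:Mul2,r2:7,r3:Add1
  c9: CDB Add1=-57; stall  regs: r0:Mul1,r1:Mul2,r2:7,r3:-57
  c10: stall  regs: r0:Mul1,r1:Mul2,r2:7,r3:-57
  c11: stall  regs: r0:Mul1,r1:Mul2,r2:7,r3:-57
  c12: stall  regs: r0:Mul1,r1:Mul2,r2:7,r3:-57
  c13: stall  regs: r0:Mul1,r1:Mul2,r2:7,r3:-57
  c14: CDB Mul2=-3648; issue MUL r0<-Mul2  regs: r0:Mul2,r1:-3648,r2:7,r3:-57
  c15: stall  regs: r0:Mul2,r1:-3648,r2:7,r3:-57
  c16: stall  regs: r0:Mul2,r1:-3648,r2:7,r3:-57
  c17: stall  regs: r0:Mul2,r1:-3648,r2:7,r3:-57
  c18: stall  regs: r0:Mul2,r1:-3648,r2:7,r3:-57
  c19: CDB Mul1=-233472; issue MUL r1<-Mul1  regs: r0:Mul2,r1:Mul1,r2:7,r3:-57
  c20: -  regs: r0:Mul2,r1:Mul1,r2:7,r3:-57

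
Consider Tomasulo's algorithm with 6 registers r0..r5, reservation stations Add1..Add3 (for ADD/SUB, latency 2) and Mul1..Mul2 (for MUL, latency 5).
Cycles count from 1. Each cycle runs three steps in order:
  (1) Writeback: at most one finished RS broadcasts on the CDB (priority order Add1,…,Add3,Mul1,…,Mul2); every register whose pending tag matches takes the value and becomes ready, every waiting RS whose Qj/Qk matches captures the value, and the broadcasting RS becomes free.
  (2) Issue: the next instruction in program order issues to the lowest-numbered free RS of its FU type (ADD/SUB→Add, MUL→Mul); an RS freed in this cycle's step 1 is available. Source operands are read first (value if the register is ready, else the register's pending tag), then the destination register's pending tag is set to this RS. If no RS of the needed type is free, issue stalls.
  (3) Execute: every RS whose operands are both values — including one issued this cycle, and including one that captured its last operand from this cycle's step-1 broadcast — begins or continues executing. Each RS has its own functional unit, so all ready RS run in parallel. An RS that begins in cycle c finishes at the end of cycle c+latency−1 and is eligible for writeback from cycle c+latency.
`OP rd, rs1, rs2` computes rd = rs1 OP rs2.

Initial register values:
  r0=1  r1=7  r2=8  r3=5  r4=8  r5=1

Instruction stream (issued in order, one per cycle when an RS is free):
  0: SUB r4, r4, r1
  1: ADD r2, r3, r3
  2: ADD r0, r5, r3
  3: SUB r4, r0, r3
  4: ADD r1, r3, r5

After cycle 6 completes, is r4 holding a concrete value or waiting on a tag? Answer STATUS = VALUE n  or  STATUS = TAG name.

cycle 1: issue SUB r4<-Add1 // r0:1,r1:7,r2:8,r3:5,r4:Add1,r5:1
cycle 2: issue ADD r2<-Add2 // r0:1,r1:7,r2:Add2,r3:5,r4:Add1,r5:1
cycle 3: CDB Add1=1; issue ADD r0<-Add1 // r0:Add1,r1:7,r2:Add2,r3:5,r4:1,r5:1
cycle 4: CDB Add2=10; issue SUB r4<-Add2 // r0:Add1,r1:7,r2:10,r3:5,r4:Add2,r5:1
cycle 5: CDB Add1=6; issue ADD r1<-Add1 // r0:6,r1:Add1,r2:10,r3:5,r4:Add2,r5:1
cycle 6: - // r0:6,r1:Add1,r2:10,r3:5,r4:Add2,r5:1

STATUS = TAG Add2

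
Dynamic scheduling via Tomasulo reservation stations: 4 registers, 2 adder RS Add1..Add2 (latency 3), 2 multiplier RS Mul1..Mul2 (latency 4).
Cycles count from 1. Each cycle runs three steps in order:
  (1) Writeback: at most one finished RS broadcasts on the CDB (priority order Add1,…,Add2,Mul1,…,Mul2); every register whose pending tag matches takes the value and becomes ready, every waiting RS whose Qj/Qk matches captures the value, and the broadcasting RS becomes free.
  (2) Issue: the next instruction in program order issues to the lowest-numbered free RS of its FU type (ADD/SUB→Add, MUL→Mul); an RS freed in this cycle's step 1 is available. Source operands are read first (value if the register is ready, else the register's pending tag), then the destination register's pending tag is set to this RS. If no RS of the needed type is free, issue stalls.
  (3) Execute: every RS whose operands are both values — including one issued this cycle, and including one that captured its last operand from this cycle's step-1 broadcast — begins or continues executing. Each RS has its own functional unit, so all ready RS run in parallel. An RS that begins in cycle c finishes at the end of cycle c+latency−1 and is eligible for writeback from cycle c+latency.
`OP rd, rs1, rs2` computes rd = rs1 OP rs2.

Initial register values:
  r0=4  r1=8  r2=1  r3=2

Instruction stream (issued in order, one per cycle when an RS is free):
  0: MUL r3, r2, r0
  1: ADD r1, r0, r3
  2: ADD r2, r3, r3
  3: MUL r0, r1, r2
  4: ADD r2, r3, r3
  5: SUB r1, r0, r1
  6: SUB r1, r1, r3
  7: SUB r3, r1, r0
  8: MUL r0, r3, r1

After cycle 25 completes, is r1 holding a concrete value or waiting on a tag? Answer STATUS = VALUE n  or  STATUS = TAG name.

c1: issue MUL r3<-Mul1 | r0:4,r1:8,r2:1,r3:Mul1
c2: issue ADD r1<-Add1 | r0:4,r1:Add1,r2:1,r3:Mul1
c3: issue ADD r2<-Add2 | r0:4,r1:Add1,r2:Add2,r3:Mul1
c4: issue MUL r0<-Mul2 | r0:Mul2,r1:Add1,r2:Add2,r3:Mul1
c5: CDB Mul1=4; stall | r0:Mul2,r1:Add1,r2:Add2,r3:4
c6: stall | r0:Mul2,r1:Add1,r2:Add2,r3:4
c7: stall | r0:Mul2,r1:Add1,r2:Add2,r3:4
c8: CDB Add1=8; issue ADD r2<-Add1 | r0:Mul2,r1:8,r2:Add1,r3:4
c9: CDB Add2=8; issue SUB r1<-Add2 | r0:Mul2,r1:Add2,r2:Add1,r3:4
c10: stall | r0:Mul2,r1:Add2,r2:Add1,r3:4
c11: CDB Add1=8; issue SUB r1<-Add1 | r0:Mul2,r1:Add1,r2:8,r3:4
c12: stall | r0:Mul2,r1:Add1,r2:8,r3:4
c13: CDB Mul2=64; stall | r0:64,r1:Add1,r2:8,r3:4
c14: stall | r0:64,r1:Add1,r2:8,r3:4
c15: stall | r0:64,r1:Add1,r2:8,r3:4
c16: CDB Add2=56; issue SUB r3<-Add2 | r0:64,r1:Add1,r2:8,r3:Add2
c17: issue MUL r0<-Mul1 | r0:Mul1,r1:Add1,r2:8,r3:Add2
c18: - | r0:Mul1,r1:Add1,r2:8,r3:Add2
c19: CDB Add1=52 | r0:Mul1,r1:52,r2:8,r3:Add2
c20: - | r0:Mul1,r1:52,r2:8,r3:Add2
c21: - | r0:Mul1,r1:52,r2:8,r3:Add2
c22: CDB Add2=-12 | r0:Mul1,r1:52,r2:8,r3:-12
c23: - | r0:Mul1,r1:52,r2:8,r3:-12
c24: - | r0:Mul1,r1:52,r2:8,r3:-12
c25: - | r0:Mul1,r1:52,r2:8,r3:-12

STATUS = VALUE 52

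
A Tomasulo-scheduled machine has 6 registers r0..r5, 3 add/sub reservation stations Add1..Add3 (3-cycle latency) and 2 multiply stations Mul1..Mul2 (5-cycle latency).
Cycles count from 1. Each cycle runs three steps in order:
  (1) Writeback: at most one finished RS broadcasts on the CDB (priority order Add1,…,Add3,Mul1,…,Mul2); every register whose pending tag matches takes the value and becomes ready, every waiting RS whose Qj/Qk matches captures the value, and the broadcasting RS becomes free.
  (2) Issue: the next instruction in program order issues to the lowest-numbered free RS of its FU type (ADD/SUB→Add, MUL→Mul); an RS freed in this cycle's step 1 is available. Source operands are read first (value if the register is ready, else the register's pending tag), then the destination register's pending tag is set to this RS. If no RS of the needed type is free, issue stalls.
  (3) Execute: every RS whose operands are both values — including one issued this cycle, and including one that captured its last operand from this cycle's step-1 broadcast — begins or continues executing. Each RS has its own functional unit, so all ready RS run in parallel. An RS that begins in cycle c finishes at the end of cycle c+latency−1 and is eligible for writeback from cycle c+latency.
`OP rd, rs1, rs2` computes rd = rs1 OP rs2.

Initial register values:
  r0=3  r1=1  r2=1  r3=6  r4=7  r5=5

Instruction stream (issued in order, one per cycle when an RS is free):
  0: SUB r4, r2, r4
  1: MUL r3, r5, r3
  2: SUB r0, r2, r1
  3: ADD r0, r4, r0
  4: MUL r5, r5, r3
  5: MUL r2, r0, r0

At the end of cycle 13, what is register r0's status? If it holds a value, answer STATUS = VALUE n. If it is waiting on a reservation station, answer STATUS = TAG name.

STATUS = VALUE -6

c1: issue SUB r4<-Add1 | r0:3,r1:1,r2:1,r3:6,r4:Add1,r5:5
c2: issue MUL r3<-Mul1 | r0:3,r1:1,r2:1,r3:Mul1,r4:Add1,r5:5
c3: issue SUB r0<-Add2 | r0:Add2,r1:1,r2:1,r3:Mul1,r4:Add1,r5:5
c4: CDB Add1=-6; issue ADD r0<-Add1 | r0:Add1,r1:1,r2:1,r3:Mul1,r4:-6,r5:5
c5: issue MUL r5<-Mul2 | r0:Add1,r1:1,r2:1,r3:Mul1,r4:-6,r5:Mul2
c6: CDB Add2=0; stall | r0:Add1,r1:1,r2:1,r3:Mul1,r4:-6,r5:Mul2
c7: CDB Mul1=30; issue MUL r2<-Mul1 | r0:Add1,r1:1,r2:Mul1,r3:30,r4:-6,r5:Mul2
c8: - | r0:Add1,r1:1,r2:Mul1,r3:30,r4:-6,r5:Mul2
c9: CDB Add1=-6 | r0:-6,r1:1,r2:Mul1,r3:30,r4:-6,r5:Mul2
c10: - | r0:-6,r1:1,r2:Mul1,r3:30,r4:-6,r5:Mul2
c11: - | r0:-6,r1:1,r2:Mul1,r3:30,r4:-6,r5:Mul2
c12: CDB Mul2=150 | r0:-6,r1:1,r2:Mul1,r3:30,r4:-6,r5:150
c13: - | r0:-6,r1:1,r2:Mul1,r3:30,r4:-6,r5:150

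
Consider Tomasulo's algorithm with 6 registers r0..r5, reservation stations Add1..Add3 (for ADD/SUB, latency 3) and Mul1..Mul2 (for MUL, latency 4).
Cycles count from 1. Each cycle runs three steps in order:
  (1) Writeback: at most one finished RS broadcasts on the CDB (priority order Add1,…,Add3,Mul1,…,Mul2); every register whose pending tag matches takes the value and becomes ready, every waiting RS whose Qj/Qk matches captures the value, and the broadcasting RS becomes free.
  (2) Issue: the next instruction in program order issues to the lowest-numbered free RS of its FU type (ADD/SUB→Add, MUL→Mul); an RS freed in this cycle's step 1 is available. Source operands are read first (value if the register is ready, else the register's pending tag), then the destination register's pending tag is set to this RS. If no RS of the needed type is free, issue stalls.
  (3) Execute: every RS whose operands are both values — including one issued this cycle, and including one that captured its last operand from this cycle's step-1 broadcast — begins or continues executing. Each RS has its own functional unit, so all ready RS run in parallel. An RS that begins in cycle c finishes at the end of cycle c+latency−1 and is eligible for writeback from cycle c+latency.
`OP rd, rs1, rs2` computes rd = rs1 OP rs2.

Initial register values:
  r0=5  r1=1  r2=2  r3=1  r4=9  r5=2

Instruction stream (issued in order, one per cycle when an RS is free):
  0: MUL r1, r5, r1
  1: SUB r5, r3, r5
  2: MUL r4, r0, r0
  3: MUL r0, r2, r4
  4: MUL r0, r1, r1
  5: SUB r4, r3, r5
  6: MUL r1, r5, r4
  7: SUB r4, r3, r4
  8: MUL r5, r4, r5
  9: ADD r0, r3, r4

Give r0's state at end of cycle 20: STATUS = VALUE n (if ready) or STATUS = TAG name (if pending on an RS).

STATUS = VALUE 0

  c1: issue MUL r1<-Mul1  regs: r0:5,r1:Mul1,r2:2,r3:1,r4:9,r5:2
  c2: issue SUB r5<-Add1  regs: r0:5,r1:Mul1,r2:2,r3:1,r4:9,r5:Add1
  c3: issue MUL r4<-Mul2  regs: r0:5,r1:Mul1,r2:2,r3:1,r4:Mul2,r5:Add1
  c4: stall  regs: r0:5,r1:Mul1,r2:2,r3:1,r4:Mul2,r5:Add1
  c5: CDB Add1=-1; stall  regs: r0:5,r1:Mul1,r2:2,r3:1,r4:Mul2,r5:-1
  c6: CDB Mul1=2; issue MUL r0<-Mul1  regs: r0:Mul1,r1:2,r2:2,r3:1,r4:Mul2,r5:-1
  c7: CDB Mul2=25; issue MUL r0<-Mul2  regs: r0:Mul2,r1:2,r2:2,r3:1,r4:25,r5:-1
  c8: issue SUB r4<-Add1  regs: r0:Mul2,r1:2,r2:2,r3:1,r4:Add1,r5:-1
  c9: stall  regs: r0:Mul2,r1:2,r2:2,r3:1,r4:Add1,r5:-1
  c10: stall  regs: r0:Mul2,r1:2,r2:2,r3:1,r4:Add1,r5:-1
  c11: CDB Add1=2; stall  regs: r0:Mul2,r1:2,r2:2,r3:1,r4:2,r5:-1
  c12: CDB Mul1=50; issue MUL r1<-Mul1  regs: r0:Mul2,r1:Mul1,r2:2,r3:1,r4:2,r5:-1
  c13: CDB Mul2=4; issue SUB r4<-Add1  regs: r0:4,r1:Mul1,r2:2,r3:1,r4:Add1,r5:-1
  c14: issue MUL r5<-Mul2  regs: r0:4,r1:Mul1,r2:2,r3:1,r4:Add1,r5:Mul2
  c15: issue ADD r0<-Add2  regs: r0:Add2,r1:Mul1,r2:2,r3:1,r4:Add1,r5:Mul2
  c16: CDB Add1=-1  regs: r0:Add2,r1:Mul1,r2:2,r3:1,r4:-1,r5:Mul2
  c17: CDB Mul1=-2  regs: r0:Add2,r1:-2,r2:2,r3:1,r4:-1,r5:Mul2
  c18: -  regs: r0:Add2,r1:-2,r2:2,r3:1,r4:-1,r5:Mul2
  c19: CDB Add2=0  regs: r0:0,r1:-2,r2:2,r3:1,r4:-1,r5:Mul2
  c20: CDB Mul2=1  regs: r0:0,r1:-2,r2:2,r3:1,r4:-1,r5:1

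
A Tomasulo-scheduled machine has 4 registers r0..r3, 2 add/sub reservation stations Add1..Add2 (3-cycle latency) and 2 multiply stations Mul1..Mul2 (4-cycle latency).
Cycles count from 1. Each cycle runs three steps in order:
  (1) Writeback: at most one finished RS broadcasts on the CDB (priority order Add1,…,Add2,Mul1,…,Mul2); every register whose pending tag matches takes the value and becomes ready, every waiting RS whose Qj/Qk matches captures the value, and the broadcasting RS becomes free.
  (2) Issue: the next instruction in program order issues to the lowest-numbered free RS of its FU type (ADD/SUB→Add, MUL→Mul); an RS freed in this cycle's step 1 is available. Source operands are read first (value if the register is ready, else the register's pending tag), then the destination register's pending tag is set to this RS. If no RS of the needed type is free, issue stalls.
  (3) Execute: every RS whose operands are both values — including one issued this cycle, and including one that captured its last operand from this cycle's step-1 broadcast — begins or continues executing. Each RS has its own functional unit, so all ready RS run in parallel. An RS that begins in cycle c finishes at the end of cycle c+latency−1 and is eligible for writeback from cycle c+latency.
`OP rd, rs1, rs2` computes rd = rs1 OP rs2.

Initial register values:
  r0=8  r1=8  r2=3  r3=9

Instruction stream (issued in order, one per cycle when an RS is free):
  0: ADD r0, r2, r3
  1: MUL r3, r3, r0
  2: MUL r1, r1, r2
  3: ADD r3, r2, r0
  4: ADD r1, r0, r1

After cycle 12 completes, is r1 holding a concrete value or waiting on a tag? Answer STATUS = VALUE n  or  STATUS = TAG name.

STATUS = VALUE 36

  c1: issue ADD r0<-Add1  regs: r0:Add1,r1:8,r2:3,r3:9
  c2: issue MUL r3<-Mul1  regs: r0:Add1,r1:8,r2:3,r3:Mul1
  c3: issue MUL r1<-Mul2  regs: r0:Add1,r1:Mul2,r2:3,r3:Mul1
  c4: CDB Add1=12; issue ADD r3<-Add1  regs: r0:12,r1:Mul2,r2:3,r3:Add1
  c5: issue ADD r1<-Add2  regs: r0:12,r1:Add2,r2:3,r3:Add1
  c6: -  regs: r0:12,r1:Add2,r2:3,r3:Add1
  c7: CDB Add1=15  regs: r0:12,r1:Add2,r2:3,r3:15
  c8: CDB Mul1=108  regs: r0:12,r1:Add2,r2:3,r3:15
  c9: CDB Mul2=24  regs: r0:12,r1:Add2,r2:3,r3:15
  c10: -  regs: r0:12,r1:Add2,r2:3,r3:15
  c11: -  regs: r0:12,r1:Add2,r2:3,r3:15
  c12: CDB Add2=36  regs: r0:12,r1:36,r2:3,r3:15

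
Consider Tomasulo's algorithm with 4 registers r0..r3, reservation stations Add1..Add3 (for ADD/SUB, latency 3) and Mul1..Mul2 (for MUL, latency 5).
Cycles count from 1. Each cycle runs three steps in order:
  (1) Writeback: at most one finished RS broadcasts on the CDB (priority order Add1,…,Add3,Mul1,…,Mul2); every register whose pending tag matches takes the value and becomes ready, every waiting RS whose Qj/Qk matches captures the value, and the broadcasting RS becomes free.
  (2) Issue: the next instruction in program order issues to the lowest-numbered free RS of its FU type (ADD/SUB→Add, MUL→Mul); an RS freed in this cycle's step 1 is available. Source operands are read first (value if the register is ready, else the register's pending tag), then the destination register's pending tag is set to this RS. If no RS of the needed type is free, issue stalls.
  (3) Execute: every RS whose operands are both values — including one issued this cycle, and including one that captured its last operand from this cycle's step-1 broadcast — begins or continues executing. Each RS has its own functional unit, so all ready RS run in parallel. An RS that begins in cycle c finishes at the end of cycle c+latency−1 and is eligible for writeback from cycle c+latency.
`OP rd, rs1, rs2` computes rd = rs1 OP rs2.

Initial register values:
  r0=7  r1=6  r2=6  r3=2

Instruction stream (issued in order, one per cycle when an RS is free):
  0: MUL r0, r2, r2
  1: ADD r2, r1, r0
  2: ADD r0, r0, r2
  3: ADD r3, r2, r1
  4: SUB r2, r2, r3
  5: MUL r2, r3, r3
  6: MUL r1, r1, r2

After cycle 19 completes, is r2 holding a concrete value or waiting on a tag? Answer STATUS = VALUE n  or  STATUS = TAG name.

STATUS = VALUE 2304

c1: issue MUL r0<-Mul1 | r0:Mul1,r1:6,r2:6,r3:2
c2: issue ADD r2<-Add1 | r0:Mul1,r1:6,r2:Add1,r3:2
c3: issue ADD r0<-Add2 | r0:Add2,r1:6,r2:Add1,r3:2
c4: issue ADD r3<-Add3 | r0:Add2,r1:6,r2:Add1,r3:Add3
c5: stall | r0:Add2,r1:6,r2:Add1,r3:Add3
c6: CDB Mul1=36; stall | r0:Add2,r1:6,r2:Add1,r3:Add3
c7: stall | r0:Add2,r1:6,r2:Add1,r3:Add3
c8: stall | r0:Add2,r1:6,r2:Add1,r3:Add3
c9: CDB Add1=42; issue SUB r2<-Add1 | r0:Add2,r1:6,r2:Add1,r3:Add3
c10: issue MUL r2<-Mul1 | r0:Add2,r1:6,r2:Mul1,r3:Add3
c11: issue MUL r1<-Mul2 | r0:Add2,r1:Mul2,r2:Mul1,r3:Add3
c12: CDB Add2=78 | r0:78,r1:Mul2,r2:Mul1,r3:Add3
c13: CDB Add3=48 | r0:78,r1:Mul2,r2:Mul1,r3:48
c14: - | r0:78,r1:Mul2,r2:Mul1,r3:48
c15: - | r0:78,r1:Mul2,r2:Mul1,r3:48
c16: CDB Add1=-6 | r0:78,r1:Mul2,r2:Mul1,r3:48
c17: - | r0:78,r1:Mul2,r2:Mul1,r3:48
c18: CDB Mul1=2304 | r0:78,r1:Mul2,r2:2304,r3:48
c19: - | r0:78,r1:Mul2,r2:2304,r3:48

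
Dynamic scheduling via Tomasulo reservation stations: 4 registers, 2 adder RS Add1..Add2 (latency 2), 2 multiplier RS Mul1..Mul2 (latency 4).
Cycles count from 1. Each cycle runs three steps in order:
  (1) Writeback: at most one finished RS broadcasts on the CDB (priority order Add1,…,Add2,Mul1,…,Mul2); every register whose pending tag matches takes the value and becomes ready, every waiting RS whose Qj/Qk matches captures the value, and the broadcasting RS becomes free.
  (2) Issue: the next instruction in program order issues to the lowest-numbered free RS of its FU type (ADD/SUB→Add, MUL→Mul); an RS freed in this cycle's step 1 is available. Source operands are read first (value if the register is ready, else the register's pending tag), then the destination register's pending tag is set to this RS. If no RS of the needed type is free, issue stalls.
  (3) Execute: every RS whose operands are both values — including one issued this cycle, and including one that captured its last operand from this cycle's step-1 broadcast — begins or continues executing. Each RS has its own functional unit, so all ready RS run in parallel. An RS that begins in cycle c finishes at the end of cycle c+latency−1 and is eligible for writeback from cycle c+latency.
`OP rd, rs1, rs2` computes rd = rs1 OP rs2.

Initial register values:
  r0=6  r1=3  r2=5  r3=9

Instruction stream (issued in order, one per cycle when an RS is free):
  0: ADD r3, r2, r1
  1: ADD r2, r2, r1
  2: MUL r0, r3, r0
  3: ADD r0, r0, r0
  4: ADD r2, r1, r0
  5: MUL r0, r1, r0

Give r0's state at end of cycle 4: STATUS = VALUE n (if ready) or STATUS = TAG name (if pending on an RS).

cycle 1: issue ADD r3<-Add1 // r0:6,r1:3,r2:5,r3:Add1
cycle 2: issue ADD r2<-Add2 // r0:6,r1:3,r2:Add2,r3:Add1
cycle 3: CDB Add1=8; issue MUL r0<-Mul1 // r0:Mul1,r1:3,r2:Add2,r3:8
cycle 4: CDB Add2=8; issue ADD r0<-Add1 // r0:Add1,r1:3,r2:8,r3:8

STATUS = TAG Add1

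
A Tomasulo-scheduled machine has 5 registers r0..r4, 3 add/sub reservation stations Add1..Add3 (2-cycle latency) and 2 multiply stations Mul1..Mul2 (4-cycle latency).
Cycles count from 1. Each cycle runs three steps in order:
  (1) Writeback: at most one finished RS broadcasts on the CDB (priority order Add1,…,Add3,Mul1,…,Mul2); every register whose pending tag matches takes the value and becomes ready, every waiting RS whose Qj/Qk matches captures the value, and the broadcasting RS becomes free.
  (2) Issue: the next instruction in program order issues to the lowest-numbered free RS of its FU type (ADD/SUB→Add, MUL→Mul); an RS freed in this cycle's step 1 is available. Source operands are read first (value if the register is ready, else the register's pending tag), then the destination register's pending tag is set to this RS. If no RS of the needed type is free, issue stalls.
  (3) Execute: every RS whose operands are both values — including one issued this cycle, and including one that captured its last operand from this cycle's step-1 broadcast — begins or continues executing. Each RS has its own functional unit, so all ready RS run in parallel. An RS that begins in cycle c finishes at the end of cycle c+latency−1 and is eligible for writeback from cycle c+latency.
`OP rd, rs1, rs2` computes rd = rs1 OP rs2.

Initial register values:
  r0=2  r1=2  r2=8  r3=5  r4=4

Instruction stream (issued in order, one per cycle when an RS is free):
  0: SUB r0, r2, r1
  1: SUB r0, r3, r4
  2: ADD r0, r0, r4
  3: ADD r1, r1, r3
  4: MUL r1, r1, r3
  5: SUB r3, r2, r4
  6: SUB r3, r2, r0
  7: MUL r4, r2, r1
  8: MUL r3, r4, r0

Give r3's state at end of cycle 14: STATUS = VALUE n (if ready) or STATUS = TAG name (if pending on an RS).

c1: issue SUB r0<-Add1 | r0:Add1,r1:2,r2:8,r3:5,r4:4
c2: issue SUB r0<-Add2 | r0:Add2,r1:2,r2:8,r3:5,r4:4
c3: CDB Add1=6; issue ADD r0<-Add1 | r0:Add1,r1:2,r2:8,r3:5,r4:4
c4: CDB Add2=1; issue ADD r1<-Add2 | r0:Add1,r1:Add2,r2:8,r3:5,r4:4
c5: issue MUL r1<-Mul1 | r0:Add1,r1:Mul1,r2:8,r3:5,r4:4
c6: CDB Add1=5; issue SUB r3<-Add1 | r0:5,r1:Mul1,r2:8,r3:Add1,r4:4
c7: CDB Add2=7; issue SUB r3<-Add2 | r0:5,r1:Mul1,r2:8,r3:Add2,r4:4
c8: CDB Add1=4; issue MUL r4<-Mul2 | r0:5,r1:Mul1,r2:8,r3:Add2,r4:Mul2
c9: CDB Add2=3; stall | r0:5,r1:Mul1,r2:8,r3:3,r4:Mul2
c10: stall | r0:5,r1:Mul1,r2:8,r3:3,r4:Mul2
c11: CDB Mul1=35; issue MUL r3<-Mul1 | r0:5,r1:35,r2:8,r3:Mul1,r4:Mul2
c12: - | r0:5,r1:35,r2:8,r3:Mul1,r4:Mul2
c13: - | r0:5,r1:35,r2:8,r3:Mul1,r4:Mul2
c14: - | r0:5,r1:35,r2:8,r3:Mul1,r4:Mul2

STATUS = TAG Mul1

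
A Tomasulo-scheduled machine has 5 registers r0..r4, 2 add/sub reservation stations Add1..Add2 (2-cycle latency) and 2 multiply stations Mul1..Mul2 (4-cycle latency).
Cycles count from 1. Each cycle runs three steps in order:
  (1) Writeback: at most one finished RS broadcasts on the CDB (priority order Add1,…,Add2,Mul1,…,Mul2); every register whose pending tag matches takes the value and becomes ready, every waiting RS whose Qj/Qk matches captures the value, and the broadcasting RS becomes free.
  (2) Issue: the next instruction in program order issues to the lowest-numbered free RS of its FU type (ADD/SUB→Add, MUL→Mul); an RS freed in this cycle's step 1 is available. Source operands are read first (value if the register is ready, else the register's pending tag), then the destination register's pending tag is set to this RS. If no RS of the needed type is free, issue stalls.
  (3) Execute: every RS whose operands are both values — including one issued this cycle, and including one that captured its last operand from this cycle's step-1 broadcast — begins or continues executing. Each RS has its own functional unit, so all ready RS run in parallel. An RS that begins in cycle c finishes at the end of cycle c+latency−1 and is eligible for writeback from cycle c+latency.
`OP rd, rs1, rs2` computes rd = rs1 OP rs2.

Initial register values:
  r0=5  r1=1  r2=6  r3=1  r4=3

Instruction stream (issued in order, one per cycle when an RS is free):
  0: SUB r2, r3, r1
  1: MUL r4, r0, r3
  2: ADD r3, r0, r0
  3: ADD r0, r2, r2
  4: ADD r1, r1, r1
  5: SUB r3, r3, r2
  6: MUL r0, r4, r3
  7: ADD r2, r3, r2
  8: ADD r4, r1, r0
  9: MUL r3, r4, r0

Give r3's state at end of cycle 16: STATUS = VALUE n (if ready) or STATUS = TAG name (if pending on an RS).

  c1: issue SUB r2<-Add1  regs: r0:5,r1:1,r2:Add1,r3:1,r4:3
  c2: issue MUL r4<-Mul1  regs: r0:5,r1:1,r2:Add1,r3:1,r4:Mul1
  c3: CDB Add1=0; issue ADD r3<-Add1  regs: r0:5,r1:1,r2:0,r3:Add1,r4:Mul1
  c4: issue ADD r0<-Add2  regs: r0:Add2,r1:1,r2:0,r3:Add1,r4:Mul1
  c5: CDB Add1=10; issue ADD r1<-Add1  regs: r0:Add2,r1:Add1,r2:0,r3:10,r4:Mul1
  c6: CDB Add2=0; issue SUB r3<-Add2  regs: r0:0,r1:Add1,r2:0,r3:Add2,r4:Mul1
  c7: CDB Add1=2; issue MUL r0<-Mul2  regs: r0:Mul2,r1:2,r2:0,r3:Add2,r4:Mul1
  c8: CDB Add2=10; issue ADD r2<-Add1  regs: r0:Mul2,r1:2,r2:Add1,r3:10,r4:Mul1
  c9: CDB Mul1=5; issue ADD r4<-Add2  regs: r0:Mul2,r1:2,r2:Add1,r3:10,r4:Add2
  c10: CDB Add1=10; issue MUL r3<-Mul1  regs: r0:Mul2,r1:2,r2:10,r3:Mul1,r4:Add2
  c11: -  regs: r0:Mul2,r1:2,r2:10,r3:Mul1,r4:Add2
  c12: -  regs: r0:Mul2,r1:2,r2:10,r3:Mul1,r4:Add2
  c13: CDB Mul2=50  regs: r0:50,r1:2,r2:10,r3:Mul1,r4:Add2
  c14: -  regs: r0:50,r1:2,r2:10,r3:Mul1,r4:Add2
  c15: CDB Add2=52  regs: r0:50,r1:2,r2:10,r3:Mul1,r4:52
  c16: -  regs: r0:50,r1:2,r2:10,r3:Mul1,r4:52

STATUS = TAG Mul1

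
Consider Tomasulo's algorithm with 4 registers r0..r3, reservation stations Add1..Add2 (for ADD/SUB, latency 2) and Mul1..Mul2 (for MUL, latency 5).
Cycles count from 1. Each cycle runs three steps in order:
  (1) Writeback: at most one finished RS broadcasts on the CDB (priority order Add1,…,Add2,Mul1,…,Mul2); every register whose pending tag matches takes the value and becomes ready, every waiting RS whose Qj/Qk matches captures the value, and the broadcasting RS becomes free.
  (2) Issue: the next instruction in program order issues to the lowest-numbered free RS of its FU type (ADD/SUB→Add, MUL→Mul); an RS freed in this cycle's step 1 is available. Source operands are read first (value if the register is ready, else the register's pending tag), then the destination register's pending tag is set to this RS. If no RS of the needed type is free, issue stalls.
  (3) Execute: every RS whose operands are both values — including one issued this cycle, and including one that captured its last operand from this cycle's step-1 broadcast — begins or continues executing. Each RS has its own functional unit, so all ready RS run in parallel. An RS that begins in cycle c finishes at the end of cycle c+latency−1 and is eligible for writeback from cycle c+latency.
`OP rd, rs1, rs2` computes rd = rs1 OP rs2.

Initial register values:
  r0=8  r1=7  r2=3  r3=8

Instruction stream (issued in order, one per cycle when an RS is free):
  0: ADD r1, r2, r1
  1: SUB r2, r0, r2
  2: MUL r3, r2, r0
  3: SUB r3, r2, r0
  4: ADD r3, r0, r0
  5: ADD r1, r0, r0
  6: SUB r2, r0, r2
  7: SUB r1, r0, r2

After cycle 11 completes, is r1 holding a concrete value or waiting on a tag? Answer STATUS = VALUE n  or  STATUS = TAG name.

STATUS = VALUE 5

  c1: issue ADD r1<-Add1  regs: r0:8,r1:Add1,r2:3,r3:8
  c2: issue SUB r2<-Add2  regs: r0:8,r1:Add1,r2:Add2,r3:8
  c3: CDB Add1=10; issue MUL r3<-Mul1  regs: r0:8,r1:10,r2:Add2,r3:Mul1
  c4: CDB Add2=5; issue SUB r3<-Add1  regs: r0:8,r1:10,r2:5,r3:Add1
  c5: issue ADD r3<-Add2  regs: r0:8,r1:10,r2:5,r3:Add2
  c6: CDB Add1=-3; issue ADD r1<-Add1  regs: r0:8,r1:Add1,r2:5,r3:Add2
  c7: CDB Add2=16; issue SUB r2<-Add2  regs: r0:8,r1:Add1,r2:Add2,r3:16
  c8: CDB Add1=16; issue SUB r1<-Add1  regs: r0:8,r1:Add1,r2:Add2,r3:16
  c9: CDB Add2=3  regs: r0:8,r1:Add1,r2:3,r3:16
  c10: CDB Mul1=40  regs: r0:8,r1:Add1,r2:3,r3:16
  c11: CDB Add1=5  regs: r0:8,r1:5,r2:3,r3:16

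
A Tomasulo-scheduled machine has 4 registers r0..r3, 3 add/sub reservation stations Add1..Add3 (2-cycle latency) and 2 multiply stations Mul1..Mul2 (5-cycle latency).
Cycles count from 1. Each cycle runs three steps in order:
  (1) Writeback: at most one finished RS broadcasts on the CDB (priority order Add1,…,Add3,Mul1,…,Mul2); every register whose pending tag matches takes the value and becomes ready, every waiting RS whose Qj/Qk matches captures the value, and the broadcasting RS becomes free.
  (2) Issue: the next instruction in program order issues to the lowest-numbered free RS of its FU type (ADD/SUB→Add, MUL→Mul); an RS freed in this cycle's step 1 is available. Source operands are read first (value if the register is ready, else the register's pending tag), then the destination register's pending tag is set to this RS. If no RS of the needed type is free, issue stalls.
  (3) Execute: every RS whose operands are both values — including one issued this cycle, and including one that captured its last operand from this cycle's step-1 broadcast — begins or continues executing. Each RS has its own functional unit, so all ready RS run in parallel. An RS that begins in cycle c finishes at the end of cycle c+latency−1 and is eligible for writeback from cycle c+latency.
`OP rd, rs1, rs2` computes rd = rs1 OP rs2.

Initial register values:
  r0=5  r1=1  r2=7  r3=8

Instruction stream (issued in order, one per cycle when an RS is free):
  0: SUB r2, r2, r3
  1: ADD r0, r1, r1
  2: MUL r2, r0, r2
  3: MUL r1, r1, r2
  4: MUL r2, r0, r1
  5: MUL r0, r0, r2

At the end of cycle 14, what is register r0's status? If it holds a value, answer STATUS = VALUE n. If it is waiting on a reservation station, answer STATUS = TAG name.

c1: issue SUB r2<-Add1 | r0:5,r1:1,r2:Add1,r3:8
c2: issue ADD r0<-Add2 | r0:Add2,r1:1,r2:Add1,r3:8
c3: CDB Add1=-1; issue MUL r2<-Mul1 | r0:Add2,r1:1,r2:Mul1,r3:8
c4: CDB Add2=2; issue MUL r1<-Mul2 | r0:2,r1:Mul2,r2:Mul1,r3:8
c5: stall | r0:2,r1:Mul2,r2:Mul1,r3:8
c6: stall | r0:2,r1:Mul2,r2:Mul1,r3:8
c7: stall | r0:2,r1:Mul2,r2:Mul1,r3:8
c8: stall | r0:2,r1:Mul2,r2:Mul1,r3:8
c9: CDB Mul1=-2; issue MUL r2<-Mul1 | r0:2,r1:Mul2,r2:Mul1,r3:8
c10: stall | r0:2,r1:Mul2,r2:Mul1,r3:8
c11: stall | r0:2,r1:Mul2,r2:Mul1,r3:8
c12: stall | r0:2,r1:Mul2,r2:Mul1,r3:8
c13: stall | r0:2,r1:Mul2,r2:Mul1,r3:8
c14: CDB Mul2=-2; issue MUL r0<-Mul2 | r0:Mul2,r1:-2,r2:Mul1,r3:8

STATUS = TAG Mul2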